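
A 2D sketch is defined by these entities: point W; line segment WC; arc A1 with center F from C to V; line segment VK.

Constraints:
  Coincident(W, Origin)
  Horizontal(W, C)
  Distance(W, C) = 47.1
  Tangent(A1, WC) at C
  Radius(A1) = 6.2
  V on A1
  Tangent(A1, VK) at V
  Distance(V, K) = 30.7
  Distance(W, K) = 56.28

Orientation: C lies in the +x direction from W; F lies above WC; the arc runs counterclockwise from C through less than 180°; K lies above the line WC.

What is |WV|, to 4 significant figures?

53.57

W is at the origin; W and C share the same y with |WC| = 47.1 and C on the +x side, so C = (47.10, 0.000). Tangency of A1 to WC means the radius FC is perpendicular to WC, so F = C + (0, 6.2) = (47.10, 6.200). Since FV ⟂ VK (tangency), |FK| = √(6.2² + 30.7²) = 31.32 regardless of where V sits on A1. So K lies on both circle(W, 56.28) and circle(F, 31.32); the above-WC intersection is K = (42.28, 37.15). V is the foot of the tangent from K: V = (52.92, 8.348).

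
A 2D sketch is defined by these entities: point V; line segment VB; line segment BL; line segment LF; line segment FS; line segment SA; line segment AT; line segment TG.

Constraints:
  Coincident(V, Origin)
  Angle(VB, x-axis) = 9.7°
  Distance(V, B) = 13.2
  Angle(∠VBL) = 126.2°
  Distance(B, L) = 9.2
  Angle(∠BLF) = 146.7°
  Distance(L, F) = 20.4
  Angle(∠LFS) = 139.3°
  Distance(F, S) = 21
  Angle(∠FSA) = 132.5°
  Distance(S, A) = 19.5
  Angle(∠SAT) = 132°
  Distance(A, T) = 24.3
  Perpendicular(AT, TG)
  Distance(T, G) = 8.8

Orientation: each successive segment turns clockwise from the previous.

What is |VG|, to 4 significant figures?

33.40

∠SAT = 132.0° gives AT at 146.4° from the x-axis; with |AT| = 24.3, T = (-24.95, -34.01). The perpendicularity gives TG at right angles to AT, so TG runs at 56.40°; with |TG| = 8.8, G = (-20.08, -26.68). Then |VG| = |G − V| = 33.40.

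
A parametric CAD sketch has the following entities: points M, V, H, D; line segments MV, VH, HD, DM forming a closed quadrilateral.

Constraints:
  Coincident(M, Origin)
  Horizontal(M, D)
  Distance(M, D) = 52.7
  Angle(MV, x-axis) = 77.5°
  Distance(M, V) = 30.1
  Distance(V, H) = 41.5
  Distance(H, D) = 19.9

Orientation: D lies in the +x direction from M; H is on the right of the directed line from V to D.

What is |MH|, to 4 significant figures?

33.07

M is at the origin; M and D share the same y with |MD| = 52.7 and D in +x, so D = (52.7, 0). MV runs at 77.5° with |MV| = 30.1, so V = (6.515, 29.39). H is determined by |VH| = 41.5 and |HD| = 19.9 together: it lies at the intersection of circle(V, 41.5) and circle(D, 19.9). With |VD| = 54.74, the foot of the radical line on VD is 39.48 from V and the perpendicular offset is √(41.5² − 39.48²) = 12.78. Taking the right-of-VD solution: H = (32.97, -2.589).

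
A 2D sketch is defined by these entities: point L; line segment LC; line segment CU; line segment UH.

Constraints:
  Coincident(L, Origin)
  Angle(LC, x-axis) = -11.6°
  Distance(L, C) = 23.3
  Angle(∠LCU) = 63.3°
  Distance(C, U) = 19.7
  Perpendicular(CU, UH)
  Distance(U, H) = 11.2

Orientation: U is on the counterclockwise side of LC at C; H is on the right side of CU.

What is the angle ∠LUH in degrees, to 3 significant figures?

156°

L is at the origin; LC runs at -11.6° with length 23.3, so C = 23.3·(cos -11.6°, sin -11.6°) = (22.8, -4.69). ∠LCU = 63.3°, so CU runs at -11.6° + (180° − 63.3°) = 105° from the x-axis; with |CU| = 19.7, U = C + 19.7·(cos 105°, sin 105°) = (17.7, 14.3). The perpendicularity gives UH at right angles to CU; with |UH| = 11.2 on the right of CU, H = U + 11.2·(0.965, 0.261) = (28.5, 17.3). Then cos ∠LUH = UL·UH / (|UL||UH|), giving 156°.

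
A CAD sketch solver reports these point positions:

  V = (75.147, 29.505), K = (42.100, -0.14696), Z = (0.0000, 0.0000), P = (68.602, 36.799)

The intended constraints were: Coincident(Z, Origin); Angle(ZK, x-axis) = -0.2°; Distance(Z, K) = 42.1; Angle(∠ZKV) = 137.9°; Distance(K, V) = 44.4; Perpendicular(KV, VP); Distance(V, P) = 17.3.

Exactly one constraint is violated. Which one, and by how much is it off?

Distance(V, P) = 17.3 — off by 7.50.

Z = (0.00, 0.00) ✓; ZK at -0.2000° ✓; |ZK| = 42.10 ✓; ∠ZKV = 137.9° ✓; |KV| = 44.40 ✓; ∠(KV, VP) = 90.00° ✓; |VP| = 9.800 ✗.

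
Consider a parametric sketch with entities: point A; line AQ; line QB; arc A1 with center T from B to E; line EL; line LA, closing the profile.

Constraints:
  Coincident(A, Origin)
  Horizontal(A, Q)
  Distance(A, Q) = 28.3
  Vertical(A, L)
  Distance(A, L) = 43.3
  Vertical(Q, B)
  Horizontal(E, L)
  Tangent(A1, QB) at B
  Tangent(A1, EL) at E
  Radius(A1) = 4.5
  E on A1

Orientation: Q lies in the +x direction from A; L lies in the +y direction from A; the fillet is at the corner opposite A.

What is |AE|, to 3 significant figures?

49.4

A is at the origin; AQ is horizontal with |AQ| = 28.3 and Q on the +x side, so Q = (28.3, 0.00). AL is vertical with |AL| = 43.3 and L on the +y side, so L = (0.00, 43.3). The virtual corner opposite A is at (28.3, 43.3). The tangent condition forces TB to be normal to QB and tangency of A1 to EL means the radius TE is perpendicular to EL, with radius 4.5, so the center T sits 4.5 in from both sides at T = (23.8, 38.8). That places the tangent points at B = (28.3, 38.8) on QB and E = (23.8, 43.3) on EL. Then |AE| = |E − A| = 49.4.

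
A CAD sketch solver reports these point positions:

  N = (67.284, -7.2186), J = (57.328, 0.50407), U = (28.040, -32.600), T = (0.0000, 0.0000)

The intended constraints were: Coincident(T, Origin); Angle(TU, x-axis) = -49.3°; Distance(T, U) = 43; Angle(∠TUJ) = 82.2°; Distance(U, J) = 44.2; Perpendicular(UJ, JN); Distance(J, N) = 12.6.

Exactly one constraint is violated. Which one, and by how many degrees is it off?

Perpendicular(UJ, JN) — off by 3.70°.

T = (0.00, 0.00) ✓; TU at -49.30° ✓; |TU| = 43.00 ✓; ∠TUJ = 82.20° ✓; |UJ| = 44.20 ✓; ∠(UJ, JN) = 86.30° ✗; |JN| = 12.60 ✓.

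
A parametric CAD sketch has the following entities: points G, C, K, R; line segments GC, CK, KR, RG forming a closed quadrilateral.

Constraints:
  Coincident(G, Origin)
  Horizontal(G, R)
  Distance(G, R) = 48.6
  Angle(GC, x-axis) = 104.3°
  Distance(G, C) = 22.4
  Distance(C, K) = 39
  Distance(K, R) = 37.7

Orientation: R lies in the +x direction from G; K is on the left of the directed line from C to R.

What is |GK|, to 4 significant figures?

46.16

Checks: |CK| = 39.00 ✓; |KR| = 37.70 ✓.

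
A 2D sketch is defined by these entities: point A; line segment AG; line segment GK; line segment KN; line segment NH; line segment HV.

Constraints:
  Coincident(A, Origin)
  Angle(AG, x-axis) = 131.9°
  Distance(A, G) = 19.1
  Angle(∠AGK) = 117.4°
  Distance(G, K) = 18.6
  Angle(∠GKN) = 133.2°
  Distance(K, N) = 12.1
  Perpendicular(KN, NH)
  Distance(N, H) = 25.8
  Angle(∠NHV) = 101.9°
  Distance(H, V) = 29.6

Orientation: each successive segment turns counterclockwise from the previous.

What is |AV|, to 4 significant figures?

10.48

A is at the origin; AG runs at 131.9° with length 19.1, so G = (-12.76, 14.22). ∠AGK = 117.4° gives GK at -165.5° from the x-axis; with |GK| = 18.6, K = (-30.76, 9.559). ∠GKN = 133.2° gives KN at -118.7° from the x-axis; with |KN| = 12.1, N = (-36.57, -1.054). The perpendicularity gives NH at right angles to KN, so NH runs at -28.70°; with |NH| = 25.8, H = (-13.94, -13.44). ∠NHV = 101.9° gives HV at 49.40° from the x-axis; with |HV| = 29.6, V = (5.319, 9.030). Then |AV| = |V − A| = 10.48.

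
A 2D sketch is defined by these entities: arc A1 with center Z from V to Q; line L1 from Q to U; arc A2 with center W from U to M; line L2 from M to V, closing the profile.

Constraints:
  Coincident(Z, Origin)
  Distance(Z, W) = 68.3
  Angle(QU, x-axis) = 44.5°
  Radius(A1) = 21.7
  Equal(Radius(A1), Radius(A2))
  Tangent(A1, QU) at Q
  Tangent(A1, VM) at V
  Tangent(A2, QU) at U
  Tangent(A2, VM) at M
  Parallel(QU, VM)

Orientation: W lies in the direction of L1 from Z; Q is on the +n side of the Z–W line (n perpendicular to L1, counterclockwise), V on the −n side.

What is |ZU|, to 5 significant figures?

71.664

The slot axis is L1's direction at 44.5°, so u = (cos 44.5°, sin 44.5°) = (0.71325, 0.70091) and n = (−sin 44.5°, cos 44.5°) = (-0.70091, 0.71325). Z is at the origin and W lies 68.3 along u from Z, so W = 68.3·u = (48.715, 47.872). Tangency of A1 to both parallel lines with radius 21.7 puts Q and V at Z ± 21.7·n: Q = (-15.210, 15.478), V = (15.210, -15.478). Equal radii place U and M the same way about W: U = W + 21.7·n = (33.505, 63.350), M = W − 21.7·n = (63.925, 32.395). Then |ZU| = |U − Z| = 71.664.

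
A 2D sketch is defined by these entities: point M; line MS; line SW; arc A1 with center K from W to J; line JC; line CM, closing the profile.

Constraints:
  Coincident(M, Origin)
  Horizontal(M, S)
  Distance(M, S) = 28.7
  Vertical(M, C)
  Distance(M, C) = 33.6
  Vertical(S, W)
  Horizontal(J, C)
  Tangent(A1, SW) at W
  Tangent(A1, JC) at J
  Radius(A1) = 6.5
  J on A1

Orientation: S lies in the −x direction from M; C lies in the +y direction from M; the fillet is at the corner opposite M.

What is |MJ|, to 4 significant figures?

40.27

M is at the origin; MS is horizontal with |MS| = 28.7 and S on the −x side, so S = (-28.70, 0.000). M and C share the same x with |MC| = 33.6 and C on the +y side, so C = (0.000, 33.60). The virtual corner opposite M is at (-28.70, 33.60). Tangency of A1 to SW means the radius KW is perpendicular to SW and the tangent condition forces KJ to be normal to JC, with radius 6.5, so the center K sits 6.5 in from both sides at K = (-22.20, 27.10). That places the tangent points at W = (-28.70, 27.10) on SW and J = (-22.20, 33.60) on JC. Then |MJ| = |J − M| = 40.27.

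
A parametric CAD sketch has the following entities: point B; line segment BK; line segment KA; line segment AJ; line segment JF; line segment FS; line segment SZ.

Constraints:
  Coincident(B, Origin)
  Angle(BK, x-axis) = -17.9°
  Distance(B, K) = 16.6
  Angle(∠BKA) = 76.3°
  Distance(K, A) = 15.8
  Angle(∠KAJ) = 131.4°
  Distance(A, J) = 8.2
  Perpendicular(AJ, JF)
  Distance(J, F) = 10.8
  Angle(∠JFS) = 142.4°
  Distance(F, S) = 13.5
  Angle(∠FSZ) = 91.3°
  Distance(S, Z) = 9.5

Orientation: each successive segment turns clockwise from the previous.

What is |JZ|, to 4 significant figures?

22.46

B is at the origin; BK runs at -17.9° with length 16.6, so K = (15.80, -5.102). ∠BKA = 76.3° gives KA at -121.6° from the x-axis; with |KA| = 15.8, A = (7.517, -18.56). ∠KAJ = 131.4° gives AJ at -170.2° from the x-axis; with |AJ| = 8.2, J = (-0.5629, -19.96). The perpendicularity gives JF at right angles to AJ, so JF runs at 99.80°; with |JF| = 10.8, F = (-2.401, -9.313). ∠JFS = 142.4° gives FS at 62.20° from the x-axis; with |FS| = 13.5, S = (3.895, 2.629). ∠FSZ = 91.3° gives SZ at -26.50° from the x-axis; with |SZ| = 9.5, Z = (12.40, -1.610). Then |JZ| = |Z − J| = 22.46.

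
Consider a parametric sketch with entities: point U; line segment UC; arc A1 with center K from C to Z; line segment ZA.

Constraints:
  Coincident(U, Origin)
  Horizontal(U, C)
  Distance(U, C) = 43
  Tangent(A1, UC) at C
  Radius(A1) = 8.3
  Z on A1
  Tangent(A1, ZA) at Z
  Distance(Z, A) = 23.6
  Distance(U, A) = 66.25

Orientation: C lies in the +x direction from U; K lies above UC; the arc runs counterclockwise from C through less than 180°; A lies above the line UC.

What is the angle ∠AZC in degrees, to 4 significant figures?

148.5°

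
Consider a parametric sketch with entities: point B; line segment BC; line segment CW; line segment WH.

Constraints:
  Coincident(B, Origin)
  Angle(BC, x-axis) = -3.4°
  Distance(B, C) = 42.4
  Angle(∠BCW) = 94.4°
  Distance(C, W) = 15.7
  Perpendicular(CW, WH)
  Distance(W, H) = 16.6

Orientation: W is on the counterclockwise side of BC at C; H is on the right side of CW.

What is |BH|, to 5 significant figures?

61.850

B is at the origin; BC runs at -3.4° with length 42.4, so C = 42.4·(cos -3.4°, sin -3.4°) = (42.325, -2.5146). ∠BCW = 94.4°, so CW runs at -3.4° + (180° − 94.4°) = 82.200° from the x-axis; with |CW| = 15.7, W = C + 15.7·(cos 82.200°, sin 82.200°) = (44.456, 13.040). The perpendicularity gives WH at right angles to CW; with |WH| = 16.6 on the right of CW, H = W + 16.6·(0.99075, -0.13572) = (60.903, 10.787). Then |BH| = |H − B| = 61.850.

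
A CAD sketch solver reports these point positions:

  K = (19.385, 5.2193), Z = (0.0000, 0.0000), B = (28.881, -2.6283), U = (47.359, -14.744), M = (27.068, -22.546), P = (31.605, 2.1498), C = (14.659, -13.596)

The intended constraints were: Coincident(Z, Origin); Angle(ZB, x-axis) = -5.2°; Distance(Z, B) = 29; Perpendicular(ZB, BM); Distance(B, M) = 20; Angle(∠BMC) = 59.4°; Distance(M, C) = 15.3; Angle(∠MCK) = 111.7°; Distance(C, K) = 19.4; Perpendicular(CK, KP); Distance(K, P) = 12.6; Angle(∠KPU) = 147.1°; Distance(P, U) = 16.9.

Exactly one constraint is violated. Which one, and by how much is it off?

Distance(P, U) = 16.9 — off by 6.20.

Z = (0.00, 0.00) ✓; ZB at -5.200° ✓; |ZB| = 29.00 ✓; ∠(ZB, BM) = 90.00° ✓; |BM| = 20.00 ✓; ∠BMC = 59.40° ✓; |MC| = 15.30 ✓; ∠MCK = 111.7° ✓; |CK| = 19.40 ✓; ∠(CK, KP) = 90.00° ✓; |KP| = 12.60 ✓; ∠KPU = 147.1° ✓; |PU| = 23.10 ✗.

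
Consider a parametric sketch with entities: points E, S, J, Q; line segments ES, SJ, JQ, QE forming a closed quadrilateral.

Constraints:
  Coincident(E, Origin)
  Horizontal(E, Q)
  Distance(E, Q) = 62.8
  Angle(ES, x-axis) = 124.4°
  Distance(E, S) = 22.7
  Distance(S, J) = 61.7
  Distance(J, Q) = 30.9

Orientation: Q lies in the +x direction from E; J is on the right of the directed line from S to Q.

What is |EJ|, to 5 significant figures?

41.072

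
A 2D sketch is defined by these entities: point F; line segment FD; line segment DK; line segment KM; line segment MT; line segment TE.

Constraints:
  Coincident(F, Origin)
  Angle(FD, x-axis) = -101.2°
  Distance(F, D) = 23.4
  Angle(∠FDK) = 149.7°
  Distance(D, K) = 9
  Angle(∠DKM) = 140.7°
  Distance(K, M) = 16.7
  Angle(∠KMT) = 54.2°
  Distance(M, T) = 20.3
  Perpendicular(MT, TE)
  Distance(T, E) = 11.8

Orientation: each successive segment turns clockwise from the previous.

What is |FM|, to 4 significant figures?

42.14

F is at the origin; FD runs at -101.2° with length 23.4, so D = (-4.545, -22.95). ∠FDK = 149.7° gives DK at -131.5° from the x-axis; with |DK| = 9.0, K = (-10.51, -29.69). ∠DKM = 140.7° gives KM at -170.8° from the x-axis; with |KM| = 16.7, M = (-26.99, -32.36). Then |FM| = |M − F| = 42.14.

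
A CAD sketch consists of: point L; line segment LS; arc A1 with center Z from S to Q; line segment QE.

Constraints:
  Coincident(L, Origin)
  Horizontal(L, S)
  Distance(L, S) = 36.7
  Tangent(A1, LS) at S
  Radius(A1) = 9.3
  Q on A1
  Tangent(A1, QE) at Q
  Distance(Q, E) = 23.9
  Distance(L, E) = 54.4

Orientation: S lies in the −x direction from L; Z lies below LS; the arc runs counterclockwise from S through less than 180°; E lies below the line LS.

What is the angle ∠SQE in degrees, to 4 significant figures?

130.5°

L is at the origin; L and S share the same y with |LS| = 36.7 and S on the −x side, so S = (-36.70, 0.000). Tangency of A1 to LS means the radius ZS is perpendicular to LS, so Z = S + (0, -9.3) = (-36.70, -9.300). Since ZQ ⟂ QE (tangency), |ZE| = √(9.3² + 23.9²) = 25.65 regardless of where Q sits on A1. So E lies on both circle(L, 54.4) and circle(Z, 25.65); the below-LS intersection is E = (-42.18, -34.35). Q is the foot of the tangent from E: Q = (-45.89, -10.74).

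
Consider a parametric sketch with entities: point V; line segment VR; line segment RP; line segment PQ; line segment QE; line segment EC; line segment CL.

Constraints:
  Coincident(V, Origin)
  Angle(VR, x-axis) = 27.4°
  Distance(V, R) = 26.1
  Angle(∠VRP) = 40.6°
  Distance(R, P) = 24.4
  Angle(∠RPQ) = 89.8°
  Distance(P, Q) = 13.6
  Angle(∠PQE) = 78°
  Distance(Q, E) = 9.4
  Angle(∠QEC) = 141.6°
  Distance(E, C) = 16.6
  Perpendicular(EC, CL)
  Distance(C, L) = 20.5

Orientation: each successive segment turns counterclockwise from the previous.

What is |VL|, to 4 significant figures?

31.22

V is at the origin; VR runs at 27.4° with length 26.1, so R = (23.17, 12.01). ∠VRP = 40.6° gives RP at 166.8° from the x-axis; with |RP| = 24.4, P = (-0.5833, 17.58). ∠RPQ = 89.8° gives PQ at -103.0° from the x-axis; with |PQ| = 13.6, Q = (-3.643, 4.332). ∠PQE = 78.0° gives QE at -1.000° from the x-axis; with |QE| = 9.4, E = (5.756, 4.167). ∠QEC = 141.6° gives EC at 37.40° from the x-axis; with |EC| = 16.6, C = (18.94, 14.25). EC ⟂ CL, so CL runs at 127.4°; with |CL| = 20.5, L = (6.492, 30.54). Then |VL| = |L − V| = 31.22.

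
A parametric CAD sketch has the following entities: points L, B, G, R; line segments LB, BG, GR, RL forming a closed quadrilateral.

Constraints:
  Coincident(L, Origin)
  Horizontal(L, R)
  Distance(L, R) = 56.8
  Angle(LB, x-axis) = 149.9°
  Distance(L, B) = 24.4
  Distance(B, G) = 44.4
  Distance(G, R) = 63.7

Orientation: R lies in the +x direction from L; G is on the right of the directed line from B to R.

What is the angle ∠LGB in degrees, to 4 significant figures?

28.89°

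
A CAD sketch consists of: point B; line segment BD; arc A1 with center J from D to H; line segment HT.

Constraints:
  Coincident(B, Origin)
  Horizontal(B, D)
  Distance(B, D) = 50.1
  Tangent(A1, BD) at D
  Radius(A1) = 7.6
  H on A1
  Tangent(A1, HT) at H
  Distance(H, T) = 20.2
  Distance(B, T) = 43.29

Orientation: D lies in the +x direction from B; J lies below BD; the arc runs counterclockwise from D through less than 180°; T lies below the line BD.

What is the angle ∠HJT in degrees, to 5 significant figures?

69.382°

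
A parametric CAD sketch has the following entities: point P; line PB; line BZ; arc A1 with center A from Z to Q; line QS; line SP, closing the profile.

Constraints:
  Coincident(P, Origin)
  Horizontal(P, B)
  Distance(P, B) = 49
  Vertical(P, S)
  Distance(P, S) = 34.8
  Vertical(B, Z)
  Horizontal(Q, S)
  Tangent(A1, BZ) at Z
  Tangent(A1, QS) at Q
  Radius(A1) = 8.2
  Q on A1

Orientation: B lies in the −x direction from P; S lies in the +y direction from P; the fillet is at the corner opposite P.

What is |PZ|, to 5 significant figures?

55.754

P is at the origin; PB is horizontal with |PB| = 49.0 and B on the −x side, so B = (-49.000, 0.0000). PS is vertical with |PS| = 34.8 and S on the +y side, so S = (0.0000, 34.800). The virtual corner opposite P is at (-49.000, 34.800). The tangent condition forces AZ to be normal to BZ and the tangent condition forces AQ to be normal to QS, with radius 8.2, so the center A sits 8.2 in from both sides at A = (-40.800, 26.600). That places the tangent points at Z = (-49.000, 26.600) on BZ and Q = (-40.800, 34.800) on QS. Then |PZ| = |Z − P| = 55.754.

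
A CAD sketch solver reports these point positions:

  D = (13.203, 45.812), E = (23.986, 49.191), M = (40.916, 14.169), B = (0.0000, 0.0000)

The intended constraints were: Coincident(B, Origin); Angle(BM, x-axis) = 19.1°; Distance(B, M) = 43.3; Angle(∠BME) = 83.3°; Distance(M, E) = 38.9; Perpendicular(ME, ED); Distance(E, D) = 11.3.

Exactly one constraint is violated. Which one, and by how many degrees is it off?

Perpendicular(ME, ED) — off by 8.40°.

B = (0.00, 0.00) ✓; BM at 19.10° ✓; |BM| = 43.30 ✓; ∠BME = 83.30° ✓; |ME| = 38.90 ✓; ∠(ME, ED) = 81.60° ✗; |ED| = 11.30 ✓.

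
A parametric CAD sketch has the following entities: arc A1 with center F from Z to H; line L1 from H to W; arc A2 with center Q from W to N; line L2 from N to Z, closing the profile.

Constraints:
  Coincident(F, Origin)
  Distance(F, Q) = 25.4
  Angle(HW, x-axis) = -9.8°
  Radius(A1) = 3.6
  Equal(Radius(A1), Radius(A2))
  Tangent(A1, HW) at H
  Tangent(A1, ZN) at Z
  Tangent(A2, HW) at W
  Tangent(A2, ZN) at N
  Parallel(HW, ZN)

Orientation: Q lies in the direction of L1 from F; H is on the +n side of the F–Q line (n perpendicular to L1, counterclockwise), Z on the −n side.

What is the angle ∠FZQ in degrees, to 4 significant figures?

81.93°

F is at the origin and Q lies 25.4 along u from F, so Q = 25.4·u = (25.03, -4.323). Tangency of A1 to both parallel lines with radius 3.6 puts H and Z at F ± 3.6·n: H = (0.6128, 3.547), Z = (-0.6128, -3.547). Then cos ∠FZQ = ZF·ZQ / (|ZF||ZQ|), giving 81.93°.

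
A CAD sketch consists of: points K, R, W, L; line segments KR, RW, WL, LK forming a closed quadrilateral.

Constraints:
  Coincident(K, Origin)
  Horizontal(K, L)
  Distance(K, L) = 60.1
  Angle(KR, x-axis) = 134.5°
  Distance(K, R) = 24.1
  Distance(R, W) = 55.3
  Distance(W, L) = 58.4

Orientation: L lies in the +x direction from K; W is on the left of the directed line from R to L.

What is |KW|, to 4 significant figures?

56.61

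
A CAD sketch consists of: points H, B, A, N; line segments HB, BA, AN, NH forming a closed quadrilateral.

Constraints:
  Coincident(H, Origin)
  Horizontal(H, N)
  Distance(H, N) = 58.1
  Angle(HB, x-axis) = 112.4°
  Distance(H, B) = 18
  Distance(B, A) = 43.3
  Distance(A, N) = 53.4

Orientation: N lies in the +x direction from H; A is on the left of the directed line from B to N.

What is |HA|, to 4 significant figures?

51.25

Checks: HB at 112.4° ✓; |BA| = 43.30 ✓; |AN| = 53.40 ✓.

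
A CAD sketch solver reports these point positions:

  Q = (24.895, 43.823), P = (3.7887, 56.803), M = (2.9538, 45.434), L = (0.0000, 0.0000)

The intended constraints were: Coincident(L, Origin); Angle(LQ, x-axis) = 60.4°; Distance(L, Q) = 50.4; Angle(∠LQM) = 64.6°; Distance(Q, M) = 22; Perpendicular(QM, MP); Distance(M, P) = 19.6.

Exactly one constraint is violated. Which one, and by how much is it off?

Distance(M, P) = 19.6 — off by 8.20.

L = (0.00, 0.00) ✓; LQ at 60.40° ✓; |LQ| = 50.40 ✓; ∠LQM = 64.60° ✓; |QM| = 22.00 ✓; ∠(QM, MP) = 90.00° ✓; |MP| = 11.40 ✗.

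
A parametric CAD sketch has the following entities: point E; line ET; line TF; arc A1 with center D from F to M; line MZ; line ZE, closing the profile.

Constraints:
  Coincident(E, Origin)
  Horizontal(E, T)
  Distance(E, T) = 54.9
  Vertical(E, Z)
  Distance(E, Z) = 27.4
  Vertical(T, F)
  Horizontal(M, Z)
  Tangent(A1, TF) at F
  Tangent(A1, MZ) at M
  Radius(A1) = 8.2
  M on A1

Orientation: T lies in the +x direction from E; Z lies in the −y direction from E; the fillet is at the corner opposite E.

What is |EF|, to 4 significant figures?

58.16

E is at the origin; E and T share the same y with |ET| = 54.9 and T on the +x side, so T = (54.90, 0.000). E and Z share the same x with |EZ| = 27.4 and Z on the −y side, so Z = (0.000, -27.40). The virtual corner opposite E is at (54.90, -27.40). The tangent condition forces DF to be normal to TF and the tangent condition forces DM to be normal to MZ, with radius 8.2, so the center D sits 8.2 in from both sides at D = (46.70, -19.20). That places the tangent points at F = (54.90, -19.20) on TF and M = (46.70, -27.40) on MZ. Then |EF| = |F − E| = 58.16.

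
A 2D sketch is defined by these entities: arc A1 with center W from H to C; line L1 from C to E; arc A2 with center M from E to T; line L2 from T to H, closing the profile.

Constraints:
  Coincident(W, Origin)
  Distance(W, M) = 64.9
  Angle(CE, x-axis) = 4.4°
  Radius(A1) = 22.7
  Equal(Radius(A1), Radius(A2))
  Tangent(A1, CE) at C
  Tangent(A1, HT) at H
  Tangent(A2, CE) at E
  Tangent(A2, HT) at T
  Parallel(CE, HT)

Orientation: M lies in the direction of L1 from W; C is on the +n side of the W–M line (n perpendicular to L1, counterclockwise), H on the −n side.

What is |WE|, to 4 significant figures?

68.76

Tangency of A1 to both parallel lines with radius 22.7 puts C and H at W ± 22.7·n: C = (-1.742, 22.63), H = (1.742, -22.63). Equal radii place E and T the same way about M: E = M + 22.7·n = (62.97, 27.61), T = M − 22.7·n = (66.45, -17.65). Then |WE| = |E − W| = 68.76.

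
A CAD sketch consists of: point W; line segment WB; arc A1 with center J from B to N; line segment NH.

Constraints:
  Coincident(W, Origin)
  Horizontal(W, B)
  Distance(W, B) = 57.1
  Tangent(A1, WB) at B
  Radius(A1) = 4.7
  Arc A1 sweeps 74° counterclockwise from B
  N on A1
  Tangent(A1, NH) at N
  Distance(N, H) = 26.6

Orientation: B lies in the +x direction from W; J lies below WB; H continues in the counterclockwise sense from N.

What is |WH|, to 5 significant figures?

53.731

W is at the origin; W and B share the same y with |WB| = 57.1 and B on the +x side, so B = (57.100, 0.0000). A1 meets WB tangentially, so JB is at right angles to WB, so J = B + (0, -4.7) = (57.100, -4.7000). On A1, B sits at bearing 90° from J; a 74° counterclockwise sweep puts N at bearing 164°, so N = J + 4.7·(cos 164°, sin 164°) = (52.582, -3.4045). A1 meets NH tangentially, so JN is at right angles to NH, so NH runs along (−sin 164°, cos 164°); with |NH| = 26.6, H = (45.250, -28.974). Then |WH| = |H − W| = 53.731.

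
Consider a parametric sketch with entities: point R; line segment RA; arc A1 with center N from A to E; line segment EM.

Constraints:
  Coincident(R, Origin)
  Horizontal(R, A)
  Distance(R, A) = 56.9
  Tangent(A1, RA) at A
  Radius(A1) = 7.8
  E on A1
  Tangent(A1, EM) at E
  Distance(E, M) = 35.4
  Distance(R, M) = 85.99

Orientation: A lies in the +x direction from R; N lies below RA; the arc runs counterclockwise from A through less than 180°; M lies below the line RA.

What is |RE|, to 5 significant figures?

53.264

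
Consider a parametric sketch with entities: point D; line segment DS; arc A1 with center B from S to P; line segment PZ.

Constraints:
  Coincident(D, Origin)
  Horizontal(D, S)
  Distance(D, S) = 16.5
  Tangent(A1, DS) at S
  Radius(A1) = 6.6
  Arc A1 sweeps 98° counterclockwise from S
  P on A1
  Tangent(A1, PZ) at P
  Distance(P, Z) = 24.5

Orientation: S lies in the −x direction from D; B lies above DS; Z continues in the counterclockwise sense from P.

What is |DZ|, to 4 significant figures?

34.48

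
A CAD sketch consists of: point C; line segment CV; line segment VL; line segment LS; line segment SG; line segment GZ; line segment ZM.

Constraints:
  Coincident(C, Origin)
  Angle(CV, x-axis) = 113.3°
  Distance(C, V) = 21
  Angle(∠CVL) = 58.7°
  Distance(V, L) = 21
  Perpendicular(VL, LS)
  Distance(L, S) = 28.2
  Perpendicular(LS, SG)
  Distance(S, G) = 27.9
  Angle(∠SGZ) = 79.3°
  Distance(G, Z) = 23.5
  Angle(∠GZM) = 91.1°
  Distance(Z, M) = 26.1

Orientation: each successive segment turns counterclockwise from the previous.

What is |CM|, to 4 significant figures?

14.93

C is at the origin; CV runs at 113.3° with length 21.0, so V = (-8.306, 19.29). ∠CVL = 58.7° gives VL at -125.4° from the x-axis; with |VL| = 21.0, L = (-20.47, 2.170). VL ⟂ LS, so LS runs at -35.40°; with |LS| = 28.2, S = (2.515, -14.17). The perpendicularity gives SG at right angles to LS, so SG runs at 54.60°; with |SG| = 27.9, G = (18.68, 8.576). ∠SGZ = 79.3° gives GZ at 155.3° from the x-axis; with |GZ| = 23.5, Z = (-2.673, 18.40). ∠GZM = 91.1° gives ZM at -115.8° from the x-axis; with |ZM| = 26.1, M = (-14.03, -5.102). Then |CM| = |M − C| = 14.93.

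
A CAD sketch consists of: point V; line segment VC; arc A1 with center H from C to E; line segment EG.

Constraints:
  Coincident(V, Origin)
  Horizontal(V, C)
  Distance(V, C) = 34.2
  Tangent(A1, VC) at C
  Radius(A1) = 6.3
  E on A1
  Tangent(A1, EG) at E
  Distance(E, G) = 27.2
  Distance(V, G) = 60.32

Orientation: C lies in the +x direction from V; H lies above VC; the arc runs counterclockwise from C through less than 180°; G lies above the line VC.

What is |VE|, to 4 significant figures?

39.47

Checks: |HE| = 6.300 ✓; ∠(HE, EG) = 90.00° ✓; |EG| = 27.20 ✓; |VG| = 60.32 ✓.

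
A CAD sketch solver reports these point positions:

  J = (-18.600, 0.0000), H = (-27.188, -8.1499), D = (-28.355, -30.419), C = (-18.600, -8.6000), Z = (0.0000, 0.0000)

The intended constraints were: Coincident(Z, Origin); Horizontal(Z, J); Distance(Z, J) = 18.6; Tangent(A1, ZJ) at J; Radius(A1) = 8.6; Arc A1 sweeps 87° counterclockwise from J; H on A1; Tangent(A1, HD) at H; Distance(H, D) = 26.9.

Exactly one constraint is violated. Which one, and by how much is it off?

Distance(H, D) = 26.9 — off by 4.60.

Z = (0.00, 0.00) ✓; Z.y = 0.00, J.y = 0.00 ✓; |ZJ| = 18.60 ✓; ∠(CJ, JZ) = 90.00° ✓; |CJ| = 8.600 ✓; bearing(C→H) − bearing(C→J) = 87.00° ✓; |CH| = 8.600 ✓; ∠(CH, HD) = 90.00° ✓; |HD| = 22.30 ✗.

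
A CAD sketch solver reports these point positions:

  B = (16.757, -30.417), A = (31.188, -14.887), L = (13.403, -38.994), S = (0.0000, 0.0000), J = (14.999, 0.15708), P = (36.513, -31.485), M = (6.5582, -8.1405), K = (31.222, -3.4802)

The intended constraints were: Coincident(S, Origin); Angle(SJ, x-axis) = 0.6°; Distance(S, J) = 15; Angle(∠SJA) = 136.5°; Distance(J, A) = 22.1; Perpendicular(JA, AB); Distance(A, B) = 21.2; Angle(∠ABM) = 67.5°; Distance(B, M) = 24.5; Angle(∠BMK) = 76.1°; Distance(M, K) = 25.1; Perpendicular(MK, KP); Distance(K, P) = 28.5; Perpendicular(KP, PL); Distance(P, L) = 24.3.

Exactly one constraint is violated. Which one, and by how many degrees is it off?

Perpendicular(KP, PL) — off by 7.30°.

S = (0.00, 0.00) ✓; SJ at 0.6000° ✓; |SJ| = 15.00 ✓; ∠SJA = 136.5° ✓; |JA| = 22.10 ✓; ∠(JA, AB) = 90.00° ✓; |AB| = 21.20 ✓; ∠ABM = 67.50° ✓; |BM| = 24.50 ✓; ∠BMK = 76.10° ✓; |MK| = 25.10 ✓; ∠(MK, KP) = 90.00° ✓; |KP| = 28.50 ✓; ∠(KP, PL) = 82.70° ✗; |PL| = 24.30 ✓.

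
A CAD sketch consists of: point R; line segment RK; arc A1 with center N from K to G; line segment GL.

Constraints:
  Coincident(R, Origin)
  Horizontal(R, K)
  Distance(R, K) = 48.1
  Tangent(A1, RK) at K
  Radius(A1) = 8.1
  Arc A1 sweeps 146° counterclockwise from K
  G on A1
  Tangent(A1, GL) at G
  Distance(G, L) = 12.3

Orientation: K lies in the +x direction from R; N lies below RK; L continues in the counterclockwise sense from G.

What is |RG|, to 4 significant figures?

46.02

A1 meets RK tangentially, so NK is at right angles to RK, so N = K + (0, -8.1) = (48.10, -8.100). On A1, K sits at bearing 90° from N; a 146° counterclockwise sweep puts G at bearing 236°, so G = N + 8.1·(cos 236°, sin 236°) = (43.57, -14.82). Then |RG| = |G − R| = 46.02.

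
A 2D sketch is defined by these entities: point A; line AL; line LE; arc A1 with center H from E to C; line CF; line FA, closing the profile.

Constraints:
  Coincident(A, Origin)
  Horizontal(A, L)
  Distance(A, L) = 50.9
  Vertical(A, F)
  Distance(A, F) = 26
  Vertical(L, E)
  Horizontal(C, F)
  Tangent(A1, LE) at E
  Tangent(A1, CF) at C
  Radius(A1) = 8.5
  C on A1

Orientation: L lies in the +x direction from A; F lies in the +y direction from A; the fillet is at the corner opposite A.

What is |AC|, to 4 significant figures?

49.74

A is at the origin; AL is horizontal with |AL| = 50.9 and L on the +x side, so L = (50.90, 0.000). AF is vertical with |AF| = 26.0 and F on the +y side, so F = (0.000, 26.00). The virtual corner opposite A is at (50.90, 26.00). Tangency of A1 to LE means the radius HE is perpendicular to LE and since A1 is tangent to CF there, HC ⟂ CF, with radius 8.5, so the center H sits 8.5 in from both sides at H = (42.40, 17.50). That places the tangent points at E = (50.90, 17.50) on LE and C = (42.40, 26.00) on CF. Then |AC| = |C − A| = 49.74.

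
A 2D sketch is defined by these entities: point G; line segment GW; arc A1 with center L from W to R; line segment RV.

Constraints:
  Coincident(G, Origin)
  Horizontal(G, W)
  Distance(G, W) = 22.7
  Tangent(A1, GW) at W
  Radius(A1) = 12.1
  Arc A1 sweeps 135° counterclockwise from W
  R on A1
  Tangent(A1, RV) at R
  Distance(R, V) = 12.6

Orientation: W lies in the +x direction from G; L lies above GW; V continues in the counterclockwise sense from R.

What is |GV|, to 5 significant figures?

37.061

On A1, W sits at bearing -90° from L; a 135° counterclockwise sweep puts R at bearing 45°, so R = L + 12.1·(cos 45°, sin 45°) = (31.256, 20.656). Since A1 is tangent to RV there, LR ⟂ RV, so RV runs along (−sin 45°, cos 45°); with |RV| = 12.6, V = (22.346, 29.566). Then |GV| = |V − G| = 37.061.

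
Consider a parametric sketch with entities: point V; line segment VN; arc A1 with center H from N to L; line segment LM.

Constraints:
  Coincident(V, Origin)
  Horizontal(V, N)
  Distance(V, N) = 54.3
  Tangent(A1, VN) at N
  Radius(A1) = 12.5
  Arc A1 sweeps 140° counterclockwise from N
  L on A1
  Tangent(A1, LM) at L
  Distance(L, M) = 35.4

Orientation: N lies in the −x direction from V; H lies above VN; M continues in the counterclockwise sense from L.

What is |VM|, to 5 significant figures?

85.993

On A1, N sits at bearing -90° from H; a 140° counterclockwise sweep puts L at bearing 50°, so L = H + 12.5·(cos 50°, sin 50°) = (-46.265, 22.076). Since A1 is tangent to LM there, HL ⟂ LM, so LM runs along (−sin 50°, cos 50°); with |LM| = 35.4, M = (-73.383, 44.830). Then |VM| = |M − V| = 85.993.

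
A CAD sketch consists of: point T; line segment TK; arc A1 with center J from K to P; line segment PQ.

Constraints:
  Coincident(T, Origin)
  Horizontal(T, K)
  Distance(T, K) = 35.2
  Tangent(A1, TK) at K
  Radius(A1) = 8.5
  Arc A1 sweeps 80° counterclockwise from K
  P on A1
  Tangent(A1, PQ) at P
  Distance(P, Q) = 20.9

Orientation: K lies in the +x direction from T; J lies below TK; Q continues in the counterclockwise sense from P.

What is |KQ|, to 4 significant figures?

30.10

On A1, K sits at bearing 90° from J; an 80° counterclockwise sweep puts P at bearing 170°, so P = J + 8.5·(cos 170°, sin 170°) = (26.83, -7.024). Tangency of A1 to PQ means the radius JP is perpendicular to PQ, so PQ runs along (−sin 170°, cos 170°); with |PQ| = 20.9, Q = (23.20, -27.61). Then |KQ| = |Q − K| = 30.10.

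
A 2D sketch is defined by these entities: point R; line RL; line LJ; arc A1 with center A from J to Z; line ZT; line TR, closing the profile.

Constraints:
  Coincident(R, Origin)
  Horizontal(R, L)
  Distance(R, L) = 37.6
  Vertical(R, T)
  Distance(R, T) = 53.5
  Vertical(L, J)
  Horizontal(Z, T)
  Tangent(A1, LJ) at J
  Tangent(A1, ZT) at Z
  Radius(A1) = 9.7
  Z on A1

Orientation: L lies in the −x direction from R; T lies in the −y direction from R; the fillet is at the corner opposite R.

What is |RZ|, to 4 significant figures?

60.34

R is at the origin; RL is horizontal with |RL| = 37.6 and L on the −x side, so L = (-37.60, 0.000). R and T share the same x with |RT| = 53.5 and T on the −y side, so T = (0.000, -53.50). The virtual corner opposite R is at (-37.60, -53.50). Tangency of A1 to LJ means the radius AJ is perpendicular to LJ and since A1 is tangent to ZT there, AZ ⟂ ZT, with radius 9.7, so the center A sits 9.7 in from both sides at A = (-27.90, -43.80). That places the tangent points at J = (-37.60, -43.80) on LJ and Z = (-27.90, -53.50) on ZT. Then |RZ| = |Z − R| = 60.34.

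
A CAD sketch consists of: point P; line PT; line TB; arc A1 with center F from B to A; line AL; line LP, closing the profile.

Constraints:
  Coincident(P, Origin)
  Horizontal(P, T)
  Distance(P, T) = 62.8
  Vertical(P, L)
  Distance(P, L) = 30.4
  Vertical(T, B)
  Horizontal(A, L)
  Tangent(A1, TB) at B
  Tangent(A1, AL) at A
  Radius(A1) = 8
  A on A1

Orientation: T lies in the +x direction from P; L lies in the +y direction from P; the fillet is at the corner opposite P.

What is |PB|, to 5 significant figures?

66.675

The virtual corner opposite P is at (62.800, 30.400). A1 meets TB tangentially, so FB is at right angles to TB and since A1 is tangent to AL there, FA ⟂ AL, with radius 8.0, so the center F sits 8.0 in from both sides at F = (54.800, 22.400). That places the tangent points at B = (62.800, 22.400) on TB and A = (54.800, 30.400) on AL. Then |PB| = |B − P| = 66.675.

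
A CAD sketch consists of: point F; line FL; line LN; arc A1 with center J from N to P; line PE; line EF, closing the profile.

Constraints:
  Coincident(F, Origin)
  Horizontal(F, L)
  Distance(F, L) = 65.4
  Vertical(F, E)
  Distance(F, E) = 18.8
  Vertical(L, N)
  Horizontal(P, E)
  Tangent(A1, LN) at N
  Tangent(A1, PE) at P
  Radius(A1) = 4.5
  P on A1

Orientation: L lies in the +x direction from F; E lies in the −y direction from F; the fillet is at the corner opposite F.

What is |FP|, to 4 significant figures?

63.74

The virtual corner opposite F is at (65.40, -18.80). A1 meets LN tangentially, so JN is at right angles to LN and A1 meets PE tangentially, so JP is at right angles to PE, with radius 4.5, so the center J sits 4.5 in from both sides at J = (60.90, -14.30). That places the tangent points at N = (65.40, -14.30) on LN and P = (60.90, -18.80) on PE. Then |FP| = |P − F| = 63.74.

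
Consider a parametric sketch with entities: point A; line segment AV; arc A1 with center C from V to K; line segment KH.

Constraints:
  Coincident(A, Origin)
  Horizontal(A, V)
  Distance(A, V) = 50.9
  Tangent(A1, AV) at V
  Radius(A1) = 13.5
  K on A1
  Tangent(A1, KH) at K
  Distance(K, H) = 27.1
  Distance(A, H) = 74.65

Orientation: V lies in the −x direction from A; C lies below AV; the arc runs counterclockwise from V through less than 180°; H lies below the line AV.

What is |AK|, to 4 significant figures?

66.01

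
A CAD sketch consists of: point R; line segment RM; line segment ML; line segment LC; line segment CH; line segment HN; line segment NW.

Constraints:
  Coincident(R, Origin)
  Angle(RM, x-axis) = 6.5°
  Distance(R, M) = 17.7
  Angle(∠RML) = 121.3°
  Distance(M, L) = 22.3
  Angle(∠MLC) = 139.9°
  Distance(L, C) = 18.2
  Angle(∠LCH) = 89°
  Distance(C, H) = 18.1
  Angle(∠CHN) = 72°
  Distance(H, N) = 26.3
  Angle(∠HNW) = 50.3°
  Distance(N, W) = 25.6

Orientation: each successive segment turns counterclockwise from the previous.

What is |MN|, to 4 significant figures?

11.17

R is at the origin; RM runs at 6.5° with length 17.7, so M = (17.59, 2.004). ∠RML = 121.3° gives ML at 65.20° from the x-axis; with |ML| = 22.3, L = (26.94, 22.25). ∠MLC = 139.9° gives LC at 105.3° from the x-axis; with |LC| = 18.2, C = (22.14, 39.80). ∠LCH = 89.0° gives CH at -163.7° from the x-axis; with |CH| = 18.1, H = (4.765, 34.72). ∠CHN = 72.0° gives HN at -55.70° from the x-axis; with |HN| = 26.3, N = (19.59, 13.00). Then |MN| = |N − M| = 11.17.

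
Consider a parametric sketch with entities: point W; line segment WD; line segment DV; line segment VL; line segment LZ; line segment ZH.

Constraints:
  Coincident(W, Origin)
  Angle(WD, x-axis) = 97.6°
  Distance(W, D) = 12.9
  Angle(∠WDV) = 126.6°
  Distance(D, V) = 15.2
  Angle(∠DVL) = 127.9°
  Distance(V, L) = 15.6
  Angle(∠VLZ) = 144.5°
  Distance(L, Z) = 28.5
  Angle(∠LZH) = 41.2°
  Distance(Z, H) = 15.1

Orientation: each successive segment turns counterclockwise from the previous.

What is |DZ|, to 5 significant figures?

48.355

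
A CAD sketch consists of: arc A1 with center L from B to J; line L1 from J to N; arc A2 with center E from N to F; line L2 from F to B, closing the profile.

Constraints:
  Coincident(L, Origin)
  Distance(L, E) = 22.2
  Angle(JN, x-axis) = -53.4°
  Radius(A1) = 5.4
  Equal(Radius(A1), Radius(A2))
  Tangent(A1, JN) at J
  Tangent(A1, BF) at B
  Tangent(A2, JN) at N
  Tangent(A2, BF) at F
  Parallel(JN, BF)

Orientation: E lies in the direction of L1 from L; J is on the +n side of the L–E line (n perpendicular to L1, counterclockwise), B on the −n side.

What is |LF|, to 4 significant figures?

22.85

The slot axis is L1's direction at -53.4°, so u = (cos -53.4°, sin -53.4°) = (0.5962, -0.8028) and n = (−sin -53.4°, cos -53.4°) = (0.8028, 0.5962). L is at the origin and E lies 22.2 along u from L, so E = 22.2·u = (13.24, -17.82). Tangency of A1 to both parallel lines with radius 5.4 puts J and B at L ± 5.4·n: J = (4.335, 3.220), B = (-4.335, -3.220). Equal radii place N and F the same way about E: N = E + 5.4·n = (17.57, -14.60), F = E − 5.4·n = (8.901, -21.04). Then |LF| = |F − L| = 22.85.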